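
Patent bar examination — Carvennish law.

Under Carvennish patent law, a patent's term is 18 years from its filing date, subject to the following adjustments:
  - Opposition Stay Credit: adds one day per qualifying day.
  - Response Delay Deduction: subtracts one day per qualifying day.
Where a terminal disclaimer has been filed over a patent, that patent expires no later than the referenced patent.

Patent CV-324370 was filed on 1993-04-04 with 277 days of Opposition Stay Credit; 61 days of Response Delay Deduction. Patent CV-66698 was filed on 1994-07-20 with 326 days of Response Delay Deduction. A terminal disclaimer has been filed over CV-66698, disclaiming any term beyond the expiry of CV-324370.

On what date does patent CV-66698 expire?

Natural term of CV-66698:
  Base: filing + 18 years → 20 July 2012.
  Response Delay Deduction: −326 days → 29 August 2011.
Expiry of referenced patent CV-324370:
  Base: filing + 18 years → 4 April 2011.
  Opposition Stay Credit: +277 days → 6 January 2012.
  Response Delay Deduction: −61 days → 6 November 2011.
Terminal disclaimer: CV-66698 expires on the earlier of 29 August 2011 and 6 November 2011.

August 29, 2011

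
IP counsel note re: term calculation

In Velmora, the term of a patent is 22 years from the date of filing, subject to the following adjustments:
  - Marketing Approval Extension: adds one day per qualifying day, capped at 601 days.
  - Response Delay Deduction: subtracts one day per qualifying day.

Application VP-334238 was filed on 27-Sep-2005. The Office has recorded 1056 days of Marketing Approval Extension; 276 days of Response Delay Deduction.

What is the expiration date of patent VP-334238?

Base term: filing date + 22 years → 27 September 2027.
Marketing Approval Extension: 1056 days claimed exceeds the 601-day cap, so +601 days → 20 May 2029.
Response Delay Deduction: −276 days → 17 August 2028.

August 17, 2028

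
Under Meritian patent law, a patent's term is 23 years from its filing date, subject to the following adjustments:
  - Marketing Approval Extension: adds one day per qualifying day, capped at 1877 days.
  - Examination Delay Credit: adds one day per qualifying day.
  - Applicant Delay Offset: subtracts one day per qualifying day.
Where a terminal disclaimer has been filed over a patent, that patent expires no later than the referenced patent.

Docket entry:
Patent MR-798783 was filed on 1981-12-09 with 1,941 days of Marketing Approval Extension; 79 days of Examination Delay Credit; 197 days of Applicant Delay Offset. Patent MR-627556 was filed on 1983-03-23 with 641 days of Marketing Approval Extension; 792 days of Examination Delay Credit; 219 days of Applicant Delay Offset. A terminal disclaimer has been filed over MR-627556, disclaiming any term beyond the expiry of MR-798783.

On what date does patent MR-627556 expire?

Natural term of MR-627556:
  Base: filing + 23 years → 23 March 2006.
  Marketing Approval Extension: 641 days (within the 1877-day cap) → +641 days → 24 December 2007.
  Examination Delay Credit: +792 days → 23 February 2010.
  Applicant Delay Offset: −219 days → 19 July 2009.
Expiry of referenced patent MR-798783:
  Base: filing + 23 years → 9 December 2004.
  Marketing Approval Extension: 1941 days claimed exceeds the 1877-day cap, so +1877 days → 29 January 2010.
  Examination Delay Credit: +79 days → 18 April 2010.
  Applicant Delay Offset: −197 days → 3 October 2009.
Terminal disclaimer: MR-627556 expires on the earlier of 19 July 2009 and 3 October 2009.

July 19, 2009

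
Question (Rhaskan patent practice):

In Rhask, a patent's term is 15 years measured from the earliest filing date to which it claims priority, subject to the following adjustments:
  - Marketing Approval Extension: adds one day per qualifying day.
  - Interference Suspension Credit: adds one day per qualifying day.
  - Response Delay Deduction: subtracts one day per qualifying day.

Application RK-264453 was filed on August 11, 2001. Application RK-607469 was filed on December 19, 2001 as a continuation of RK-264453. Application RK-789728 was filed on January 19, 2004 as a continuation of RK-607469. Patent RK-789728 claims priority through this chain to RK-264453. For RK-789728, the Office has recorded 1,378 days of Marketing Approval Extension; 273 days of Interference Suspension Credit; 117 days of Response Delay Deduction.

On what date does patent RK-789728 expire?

October 23, 2020

Earliest priority filing: 11 August 2001.
Base term: 11 August 2001 + 15 years → 11 August 2016.
Marketing Approval Extension: +1378 days → 20 May 2020.
Interference Suspension Credit: +273 days → 17 February 2021.
Response Delay Deduction: −117 days → 23 October 2020.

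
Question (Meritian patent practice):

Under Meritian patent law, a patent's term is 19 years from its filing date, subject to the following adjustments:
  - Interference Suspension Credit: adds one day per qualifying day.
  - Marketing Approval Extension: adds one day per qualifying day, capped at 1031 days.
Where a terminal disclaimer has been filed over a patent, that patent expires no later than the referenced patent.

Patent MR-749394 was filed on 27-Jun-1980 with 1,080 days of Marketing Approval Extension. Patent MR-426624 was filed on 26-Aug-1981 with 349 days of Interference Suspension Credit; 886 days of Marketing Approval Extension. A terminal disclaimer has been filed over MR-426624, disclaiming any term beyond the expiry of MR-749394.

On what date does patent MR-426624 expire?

Natural term of MR-426624:
  Base: filing + 19 years → 26 August 2000.
  Interference Suspension Credit: +349 days → 10 August 2001.
  Marketing Approval Extension: 886 days (within the 1031-day cap) → +886 days → 13 January 2004.
Expiry of referenced patent MR-749394:
  Base: filing + 19 years → 27 June 1999.
  Marketing Approval Extension: 1080 days claimed exceeds the 1031-day cap, so +1031 days → 23 April 2002.
Terminal disclaimer: MR-426624 expires on the earlier of 13 January 2004 and 23 April 2002.

April 23, 2002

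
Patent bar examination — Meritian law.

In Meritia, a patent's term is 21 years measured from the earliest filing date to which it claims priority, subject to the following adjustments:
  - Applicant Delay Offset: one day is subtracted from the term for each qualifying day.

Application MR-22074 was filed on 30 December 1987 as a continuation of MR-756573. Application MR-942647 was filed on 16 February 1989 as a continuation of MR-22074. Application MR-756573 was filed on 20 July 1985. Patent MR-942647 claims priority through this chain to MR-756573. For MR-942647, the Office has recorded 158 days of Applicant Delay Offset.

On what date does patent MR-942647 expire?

2006-02-12

Earliest priority filing: 20 July 1985.
Base term: 20 July 1985 + 21 years → 20 July 2006.
Applicant Delay Offset: −158 days → 12 February 2006.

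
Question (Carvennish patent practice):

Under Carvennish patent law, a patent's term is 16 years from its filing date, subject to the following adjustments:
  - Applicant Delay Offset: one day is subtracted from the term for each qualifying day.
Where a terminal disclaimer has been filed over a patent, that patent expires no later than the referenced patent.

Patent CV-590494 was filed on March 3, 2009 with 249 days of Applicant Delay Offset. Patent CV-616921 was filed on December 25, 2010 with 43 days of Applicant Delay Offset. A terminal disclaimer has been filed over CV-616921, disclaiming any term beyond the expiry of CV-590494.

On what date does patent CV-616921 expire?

Natural term of CV-616921:
  Base: filing + 16 years → 25 December 2026.
  Applicant Delay Offset: −43 days → 12 November 2026.
Expiry of referenced patent CV-590494:
  Base: filing + 16 years → 3 March 2025.
  Applicant Delay Offset: −249 days → 27 June 2024.
Terminal disclaimer: CV-616921 expires on the earlier of 12 November 2026 and 27 June 2024.

2024-06-27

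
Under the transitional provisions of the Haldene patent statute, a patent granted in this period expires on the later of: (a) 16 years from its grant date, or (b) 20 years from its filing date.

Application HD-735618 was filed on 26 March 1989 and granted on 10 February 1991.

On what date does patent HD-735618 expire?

March 26, 2009

(a) grant + 16 years → 10 February 2007.
(b) filing + 20 years → 26 March 2009.
Later of the two: 26 March 2009.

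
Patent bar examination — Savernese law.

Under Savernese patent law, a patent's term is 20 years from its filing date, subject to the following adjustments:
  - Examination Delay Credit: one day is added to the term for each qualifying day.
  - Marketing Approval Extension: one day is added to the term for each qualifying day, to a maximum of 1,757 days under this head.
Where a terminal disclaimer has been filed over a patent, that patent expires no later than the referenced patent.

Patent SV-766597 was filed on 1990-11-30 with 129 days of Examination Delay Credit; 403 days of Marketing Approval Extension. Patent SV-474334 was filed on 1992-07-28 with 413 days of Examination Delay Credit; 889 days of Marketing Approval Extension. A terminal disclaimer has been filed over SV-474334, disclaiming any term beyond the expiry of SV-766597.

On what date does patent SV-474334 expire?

May 15, 2012

Natural term of SV-474334:
  Base: filing + 20 years → 28 July 2012.
  Examination Delay Credit: +413 days → 14 September 2013.
  Marketing Approval Extension: 889 days (within the 1757-day cap) → +889 days → 20 February 2016.
Expiry of referenced patent SV-766597:
  Base: filing + 20 years → 30 November 2010.
  Examination Delay Credit: +129 days → 8 April 2011.
  Marketing Approval Extension: 403 days (within the 1757-day cap) → +403 days → 15 May 2012.
Terminal disclaimer: SV-474334 expires on the earlier of 20 February 2016 and 15 May 2012.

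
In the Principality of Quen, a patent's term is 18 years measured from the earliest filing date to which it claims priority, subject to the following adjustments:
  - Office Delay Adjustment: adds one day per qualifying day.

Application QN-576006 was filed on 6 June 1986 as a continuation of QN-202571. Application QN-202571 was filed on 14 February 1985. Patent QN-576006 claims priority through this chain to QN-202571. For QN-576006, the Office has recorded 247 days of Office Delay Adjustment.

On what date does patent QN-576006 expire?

2003-10-19

Earliest priority filing: 14 February 1985.
Base term: 14 February 1985 + 18 years → 14 February 2003.
Office Delay Adjustment: +247 days → 19 October 2003.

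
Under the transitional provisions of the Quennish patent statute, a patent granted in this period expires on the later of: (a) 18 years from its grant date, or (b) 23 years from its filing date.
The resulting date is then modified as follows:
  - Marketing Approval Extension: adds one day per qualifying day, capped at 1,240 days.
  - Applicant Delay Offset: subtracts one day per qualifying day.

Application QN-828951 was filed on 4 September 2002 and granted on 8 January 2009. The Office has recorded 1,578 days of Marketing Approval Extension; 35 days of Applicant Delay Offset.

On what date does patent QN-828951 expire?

(a) grant + 18 years → 8 January 2027.
(b) filing + 23 years → 4 September 2025.
Later of the two: 8 January 2027.
Marketing Approval Extension: 1578 days claimed exceeds the 1240-day cap, so +1240 days → 1 June 2030.
Applicant Delay Offset: −35 days → 27 April 2030.

2030-04-27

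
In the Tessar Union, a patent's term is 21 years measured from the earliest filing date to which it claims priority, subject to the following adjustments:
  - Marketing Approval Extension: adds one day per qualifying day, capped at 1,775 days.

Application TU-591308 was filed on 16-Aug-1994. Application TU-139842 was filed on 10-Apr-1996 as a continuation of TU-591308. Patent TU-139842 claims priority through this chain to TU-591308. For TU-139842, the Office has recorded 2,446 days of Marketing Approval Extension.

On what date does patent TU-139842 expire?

Earliest priority filing: 16 August 1994.
Base term: 16 August 1994 + 21 years → 16 August 2015.
Marketing Approval Extension: 2446 days claimed exceeds the 1775-day cap, so +1775 days → 25 June 2020.

June 25, 2020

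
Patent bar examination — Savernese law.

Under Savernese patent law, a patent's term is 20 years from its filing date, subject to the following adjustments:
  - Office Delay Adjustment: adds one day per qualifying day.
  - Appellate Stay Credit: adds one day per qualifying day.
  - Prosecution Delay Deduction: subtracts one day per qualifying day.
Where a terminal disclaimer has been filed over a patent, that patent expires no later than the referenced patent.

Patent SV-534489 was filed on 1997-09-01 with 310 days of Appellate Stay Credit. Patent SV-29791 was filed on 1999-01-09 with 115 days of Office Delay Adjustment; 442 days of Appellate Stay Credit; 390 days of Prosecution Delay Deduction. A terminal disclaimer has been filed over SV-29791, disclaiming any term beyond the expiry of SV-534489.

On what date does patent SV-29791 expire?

Natural term of SV-29791:
  Base: filing + 20 years → 9 January 2019.
  Office Delay Adjustment: +115 days → 4 May 2019.
  Appellate Stay Credit: +442 days → 19 July 2020.
  Prosecution Delay Deduction: −390 days → 25 June 2019.
Expiry of referenced patent SV-534489:
  Base: filing + 20 years → 1 September 2017.
  Appellate Stay Credit: +310 days → 8 July 2018.
Terminal disclaimer: SV-29791 expires on the earlier of 25 June 2019 and 8 July 2018.

July 8, 2018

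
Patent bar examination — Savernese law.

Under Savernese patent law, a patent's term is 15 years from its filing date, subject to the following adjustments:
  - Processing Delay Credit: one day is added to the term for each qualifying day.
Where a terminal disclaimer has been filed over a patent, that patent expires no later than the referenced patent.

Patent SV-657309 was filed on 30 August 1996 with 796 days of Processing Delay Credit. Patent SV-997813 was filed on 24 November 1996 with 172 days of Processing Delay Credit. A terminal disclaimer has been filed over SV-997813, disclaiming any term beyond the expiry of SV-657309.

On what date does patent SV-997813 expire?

2012-05-14

Natural term of SV-997813:
  Base: filing + 15 years → 24 November 2011.
  Processing Delay Credit: +172 days → 14 May 2012.
Expiry of referenced patent SV-657309:
  Base: filing + 15 years → 30 August 2011.
  Processing Delay Credit: +796 days → 3 November 2013.
Terminal disclaimer: SV-997813 expires on the earlier of 14 May 2012 and 3 November 2013.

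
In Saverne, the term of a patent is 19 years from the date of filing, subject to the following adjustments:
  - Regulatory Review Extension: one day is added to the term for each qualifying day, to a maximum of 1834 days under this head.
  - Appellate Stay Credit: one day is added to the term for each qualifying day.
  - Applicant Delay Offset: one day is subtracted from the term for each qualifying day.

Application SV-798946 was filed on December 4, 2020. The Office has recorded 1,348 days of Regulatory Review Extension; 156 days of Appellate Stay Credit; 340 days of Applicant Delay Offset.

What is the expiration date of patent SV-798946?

Base term: filing date + 19 years → 4 December 2039.
Regulatory Review Extension: 1348 days (within the 1834-day cap) → +1348 days → 13 August 2043.
Appellate Stay Credit: +156 days → 16 January 2044.
Applicant Delay Offset: −340 days → 10 February 2043.

2043-02-10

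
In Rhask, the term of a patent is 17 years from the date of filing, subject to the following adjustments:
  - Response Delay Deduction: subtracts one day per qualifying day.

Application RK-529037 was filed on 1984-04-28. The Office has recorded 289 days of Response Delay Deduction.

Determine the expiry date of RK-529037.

Base term: filing date + 17 years → 28 April 2001.
Response Delay Deduction: −289 days → 13 July 2000.

2000-07-13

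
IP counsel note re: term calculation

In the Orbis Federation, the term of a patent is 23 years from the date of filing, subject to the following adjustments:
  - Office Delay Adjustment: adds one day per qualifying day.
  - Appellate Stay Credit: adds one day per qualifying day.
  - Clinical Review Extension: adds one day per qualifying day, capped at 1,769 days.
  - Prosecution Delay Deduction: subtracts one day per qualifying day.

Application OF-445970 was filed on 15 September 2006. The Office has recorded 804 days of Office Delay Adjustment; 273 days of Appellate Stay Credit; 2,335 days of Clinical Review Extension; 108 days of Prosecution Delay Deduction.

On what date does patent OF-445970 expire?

March 15, 2037

Base term: filing date + 23 years → 15 September 2029.
Office Delay Adjustment: +804 days → 28 November 2031.
Appellate Stay Credit: +273 days → 27 August 2032.
Clinical Review Extension: 2335 days claimed exceeds the 1769-day cap, so +1769 days → 1 July 2037.
Prosecution Delay Deduction: −108 days → 15 March 2037.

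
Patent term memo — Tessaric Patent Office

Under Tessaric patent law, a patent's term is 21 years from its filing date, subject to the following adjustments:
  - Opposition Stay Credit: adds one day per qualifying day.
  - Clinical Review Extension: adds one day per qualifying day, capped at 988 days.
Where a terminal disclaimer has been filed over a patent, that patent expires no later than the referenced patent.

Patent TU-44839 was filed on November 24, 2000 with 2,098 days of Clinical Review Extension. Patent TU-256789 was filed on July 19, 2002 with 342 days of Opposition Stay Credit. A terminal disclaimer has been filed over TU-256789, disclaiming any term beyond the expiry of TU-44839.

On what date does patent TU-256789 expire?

Natural term of TU-256789:
  Base: filing + 21 years → 19 July 2023.
  Opposition Stay Credit: +342 days → 25 June 2024.
Expiry of referenced patent TU-44839:
  Base: filing + 21 years → 24 November 2021.
  Clinical Review Extension: 2098 days claimed exceeds the 988-day cap, so +988 days → 8 August 2024.
Terminal disclaimer: TU-256789 expires on the earlier of 25 June 2024 and 8 August 2024.

2024-06-25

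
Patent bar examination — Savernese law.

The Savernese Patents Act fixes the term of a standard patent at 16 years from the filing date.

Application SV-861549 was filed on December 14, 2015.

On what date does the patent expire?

Filing date + 16 years → 14 December 2031.

2031-12-14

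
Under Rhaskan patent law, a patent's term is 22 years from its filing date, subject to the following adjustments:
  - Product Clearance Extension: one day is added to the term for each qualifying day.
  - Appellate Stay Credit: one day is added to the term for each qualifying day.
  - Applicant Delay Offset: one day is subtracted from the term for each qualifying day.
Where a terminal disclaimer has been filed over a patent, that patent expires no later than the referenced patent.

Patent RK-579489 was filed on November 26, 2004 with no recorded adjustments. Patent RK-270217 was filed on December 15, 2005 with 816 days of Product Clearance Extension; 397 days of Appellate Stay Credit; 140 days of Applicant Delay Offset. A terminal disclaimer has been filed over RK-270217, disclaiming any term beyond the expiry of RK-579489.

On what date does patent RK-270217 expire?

November 26, 2026

Natural term of RK-270217:
  Base: filing + 22 years → 15 December 2027.
  Product Clearance Extension: +816 days → 10 March 2030.
  Appellate Stay Credit: +397 days → 11 April 2031.
  Applicant Delay Offset: −140 days → 22 November 2030.
Expiry of referenced patent RK-579489:
  Base: filing + 22 years → 26 November 2026.
Terminal disclaimer: RK-270217 expires on the earlier of 22 November 2030 and 26 November 2026.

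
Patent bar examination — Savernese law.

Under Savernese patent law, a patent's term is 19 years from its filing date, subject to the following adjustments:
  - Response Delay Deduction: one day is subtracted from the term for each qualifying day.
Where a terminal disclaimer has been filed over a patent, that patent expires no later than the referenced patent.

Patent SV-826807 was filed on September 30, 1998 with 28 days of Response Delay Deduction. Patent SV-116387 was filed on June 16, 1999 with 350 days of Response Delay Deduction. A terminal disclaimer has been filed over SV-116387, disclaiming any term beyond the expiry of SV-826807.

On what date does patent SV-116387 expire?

Natural term of SV-116387:
  Base: filing + 19 years → 16 June 2018.
  Response Delay Deduction: −350 days → 1 July 2017.
Expiry of referenced patent SV-826807:
  Base: filing + 19 years → 30 September 2017.
  Response Delay Deduction: −28 days → 2 September 2017.
Terminal disclaimer: SV-116387 expires on the earlier of 1 July 2017 and 2 September 2017.

2017-07-01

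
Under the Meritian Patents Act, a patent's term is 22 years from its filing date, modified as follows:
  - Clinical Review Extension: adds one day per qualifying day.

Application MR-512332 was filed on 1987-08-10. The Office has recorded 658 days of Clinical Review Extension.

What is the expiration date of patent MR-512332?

2011-05-30

Base term: filing date + 22 years → 10 August 2009.
Clinical Review Extension: +658 days → 30 May 2011.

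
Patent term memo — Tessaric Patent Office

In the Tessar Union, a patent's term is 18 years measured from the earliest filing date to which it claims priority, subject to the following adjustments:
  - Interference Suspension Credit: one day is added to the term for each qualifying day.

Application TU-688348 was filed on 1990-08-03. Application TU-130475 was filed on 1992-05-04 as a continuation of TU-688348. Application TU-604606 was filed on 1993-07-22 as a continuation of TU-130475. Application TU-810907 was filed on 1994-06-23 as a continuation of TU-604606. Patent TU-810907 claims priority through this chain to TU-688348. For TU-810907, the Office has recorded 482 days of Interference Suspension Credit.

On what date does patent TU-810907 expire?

2009-11-28

Earliest priority filing: 3 August 1990.
Base term: 3 August 1990 + 18 years → 3 August 2008.
Interference Suspension Credit: +482 days → 28 November 2009.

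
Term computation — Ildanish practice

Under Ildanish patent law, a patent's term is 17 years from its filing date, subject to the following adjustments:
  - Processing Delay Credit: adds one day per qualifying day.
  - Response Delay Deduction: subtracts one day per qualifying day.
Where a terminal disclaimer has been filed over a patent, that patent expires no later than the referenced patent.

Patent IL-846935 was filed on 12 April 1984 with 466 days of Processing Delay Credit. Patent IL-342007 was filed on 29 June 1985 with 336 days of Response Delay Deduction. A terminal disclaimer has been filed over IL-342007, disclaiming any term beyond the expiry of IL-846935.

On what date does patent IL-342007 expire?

Natural term of IL-342007:
  Base: filing + 17 years → 29 June 2002.
  Response Delay Deduction: −336 days → 28 July 2001.
Expiry of referenced patent IL-846935:
  Base: filing + 17 years → 12 April 2001.
  Processing Delay Credit: +466 days → 22 July 2002.
Terminal disclaimer: IL-342007 expires on the earlier of 28 July 2001 and 22 July 2002.

July 28, 2001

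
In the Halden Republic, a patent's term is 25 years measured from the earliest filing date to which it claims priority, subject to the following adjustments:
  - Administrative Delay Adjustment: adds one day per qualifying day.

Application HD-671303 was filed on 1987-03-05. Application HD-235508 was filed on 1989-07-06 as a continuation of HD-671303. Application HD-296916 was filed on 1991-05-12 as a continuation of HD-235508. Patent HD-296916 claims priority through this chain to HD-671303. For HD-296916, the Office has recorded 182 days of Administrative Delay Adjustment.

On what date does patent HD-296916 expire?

September 3, 2012

Earliest priority filing: 5 March 1987.
Base term: 5 March 1987 + 25 years → 5 March 2012.
Administrative Delay Adjustment: +182 days → 3 September 2012.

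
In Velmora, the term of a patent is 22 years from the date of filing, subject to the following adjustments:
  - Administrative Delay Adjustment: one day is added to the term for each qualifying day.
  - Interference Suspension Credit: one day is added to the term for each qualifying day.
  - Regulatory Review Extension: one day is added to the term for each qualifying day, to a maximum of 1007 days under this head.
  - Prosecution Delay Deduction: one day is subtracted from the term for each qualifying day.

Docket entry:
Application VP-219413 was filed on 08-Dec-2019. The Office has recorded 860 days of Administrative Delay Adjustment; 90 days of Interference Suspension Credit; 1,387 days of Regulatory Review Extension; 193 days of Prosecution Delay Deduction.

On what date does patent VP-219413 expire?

2046-10-07

Base term: filing date + 22 years → 8 December 2041.
Administrative Delay Adjustment: +860 days → 16 April 2044.
Interference Suspension Credit: +90 days → 15 July 2044.
Regulatory Review Extension: 1387 days claimed exceeds the 1007-day cap, so +1007 days → 18 April 2047.
Prosecution Delay Deduction: −193 days → 7 October 2046.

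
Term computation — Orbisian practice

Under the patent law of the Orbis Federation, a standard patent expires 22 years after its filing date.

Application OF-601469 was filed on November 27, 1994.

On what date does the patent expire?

2016-11-27

Filing date + 22 years → 27 November 2016.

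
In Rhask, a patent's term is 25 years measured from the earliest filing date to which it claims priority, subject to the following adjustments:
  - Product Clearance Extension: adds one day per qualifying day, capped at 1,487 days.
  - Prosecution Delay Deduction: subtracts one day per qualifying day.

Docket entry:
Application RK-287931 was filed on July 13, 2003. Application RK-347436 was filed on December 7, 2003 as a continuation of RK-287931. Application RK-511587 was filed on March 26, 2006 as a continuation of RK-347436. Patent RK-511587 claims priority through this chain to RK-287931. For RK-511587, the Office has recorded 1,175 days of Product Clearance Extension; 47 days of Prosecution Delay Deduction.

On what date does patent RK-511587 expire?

Earliest priority filing: 13 July 2003.
Base term: 13 July 2003 + 25 years → 13 July 2028.
Product Clearance Extension: 1175 days (within the 1487-day cap) → +1175 days → 1 October 2031.
Prosecution Delay Deduction: −47 days → 15 August 2031.

2031-08-15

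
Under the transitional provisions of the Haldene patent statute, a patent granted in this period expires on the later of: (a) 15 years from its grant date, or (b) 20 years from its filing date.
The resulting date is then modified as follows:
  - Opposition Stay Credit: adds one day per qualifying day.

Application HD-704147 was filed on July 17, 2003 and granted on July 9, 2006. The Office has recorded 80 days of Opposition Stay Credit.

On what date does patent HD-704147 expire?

(a) grant + 15 years → 9 July 2021.
(b) filing + 20 years → 17 July 2023.
Later of the two: 17 July 2023.
Opposition Stay Credit: +80 days → 5 October 2023.

2023-10-05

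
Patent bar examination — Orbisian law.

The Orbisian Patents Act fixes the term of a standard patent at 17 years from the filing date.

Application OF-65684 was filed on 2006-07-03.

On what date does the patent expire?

Filing date + 17 years → 3 July 2023.

July 3, 2023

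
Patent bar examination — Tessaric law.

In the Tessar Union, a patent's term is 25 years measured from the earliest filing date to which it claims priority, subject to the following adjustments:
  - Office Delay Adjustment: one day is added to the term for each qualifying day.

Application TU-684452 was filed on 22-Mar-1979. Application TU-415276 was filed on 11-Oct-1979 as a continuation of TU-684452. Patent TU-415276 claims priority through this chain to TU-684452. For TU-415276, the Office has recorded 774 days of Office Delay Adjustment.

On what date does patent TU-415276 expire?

Earliest priority filing: 22 March 1979.
Base term: 22 March 1979 + 25 years → 22 March 2004.
Office Delay Adjustment: +774 days → 5 May 2006.

2006-05-05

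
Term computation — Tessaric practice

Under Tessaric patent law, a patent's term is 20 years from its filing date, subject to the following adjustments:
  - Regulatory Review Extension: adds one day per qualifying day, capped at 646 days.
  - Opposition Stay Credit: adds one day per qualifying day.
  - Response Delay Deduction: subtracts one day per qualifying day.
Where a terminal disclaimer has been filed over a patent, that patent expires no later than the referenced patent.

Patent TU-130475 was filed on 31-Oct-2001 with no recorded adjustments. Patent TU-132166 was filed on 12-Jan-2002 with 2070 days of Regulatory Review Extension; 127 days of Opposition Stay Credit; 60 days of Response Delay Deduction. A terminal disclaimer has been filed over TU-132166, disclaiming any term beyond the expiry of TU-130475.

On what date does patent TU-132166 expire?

October 31, 2021

Natural term of TU-132166:
  Base: filing + 20 years → 12 January 2022.
  Regulatory Review Extension: 2070 days claimed exceeds the 646-day cap, so +646 days → 20 October 2023.
  Opposition Stay Credit: +127 days → 24 February 2024.
  Response Delay Deduction: −60 days → 26 December 2023.
Expiry of referenced patent TU-130475:
  Base: filing + 20 years → 31 October 2021.
Terminal disclaimer: TU-132166 expires on the earlier of 26 December 2023 and 31 October 2021.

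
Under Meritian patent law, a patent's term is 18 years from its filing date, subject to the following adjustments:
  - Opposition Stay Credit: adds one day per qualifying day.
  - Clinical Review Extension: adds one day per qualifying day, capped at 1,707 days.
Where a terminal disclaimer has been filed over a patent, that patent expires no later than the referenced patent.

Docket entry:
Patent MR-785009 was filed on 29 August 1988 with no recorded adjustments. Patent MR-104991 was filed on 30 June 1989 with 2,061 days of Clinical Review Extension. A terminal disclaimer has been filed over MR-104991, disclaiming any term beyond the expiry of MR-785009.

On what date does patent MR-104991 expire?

Natural term of MR-104991:
  Base: filing + 18 years → 30 June 2007.
  Clinical Review Extension: 2061 days claimed exceeds the 1707-day cap, so +1707 days → 2 March 2012.
Expiry of referenced patent MR-785009:
  Base: filing + 18 years → 29 August 2006.
Terminal disclaimer: MR-104991 expires on the earlier of 2 March 2012 and 29 August 2006.

2006-08-29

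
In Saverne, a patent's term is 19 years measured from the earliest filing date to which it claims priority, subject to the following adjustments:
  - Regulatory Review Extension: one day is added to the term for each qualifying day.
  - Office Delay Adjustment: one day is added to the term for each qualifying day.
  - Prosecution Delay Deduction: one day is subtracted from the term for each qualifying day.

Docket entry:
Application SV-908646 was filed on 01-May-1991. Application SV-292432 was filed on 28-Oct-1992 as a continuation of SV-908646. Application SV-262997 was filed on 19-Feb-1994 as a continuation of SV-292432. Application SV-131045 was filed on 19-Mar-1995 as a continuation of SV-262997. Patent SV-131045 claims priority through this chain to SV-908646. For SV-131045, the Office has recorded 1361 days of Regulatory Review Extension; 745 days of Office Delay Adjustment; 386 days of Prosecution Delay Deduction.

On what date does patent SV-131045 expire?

Earliest priority filing: 1 May 1991.
Base term: 1 May 1991 + 19 years → 1 May 2010.
Regulatory Review Extension: +1361 days → 21 January 2014.
Office Delay Adjustment: +745 days → 5 February 2016.
Prosecution Delay Deduction: −386 days → 15 January 2015.

January 15, 2015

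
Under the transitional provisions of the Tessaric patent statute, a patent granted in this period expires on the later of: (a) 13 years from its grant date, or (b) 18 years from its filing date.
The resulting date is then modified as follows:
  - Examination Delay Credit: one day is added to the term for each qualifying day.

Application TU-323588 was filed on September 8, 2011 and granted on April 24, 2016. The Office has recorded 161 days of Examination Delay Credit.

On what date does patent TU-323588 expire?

(a) grant + 13 years → 24 April 2029.
(b) filing + 18 years → 8 September 2029.
Later of the two: 8 September 2029.
Examination Delay Credit: +161 days → 16 February 2030.

2030-02-16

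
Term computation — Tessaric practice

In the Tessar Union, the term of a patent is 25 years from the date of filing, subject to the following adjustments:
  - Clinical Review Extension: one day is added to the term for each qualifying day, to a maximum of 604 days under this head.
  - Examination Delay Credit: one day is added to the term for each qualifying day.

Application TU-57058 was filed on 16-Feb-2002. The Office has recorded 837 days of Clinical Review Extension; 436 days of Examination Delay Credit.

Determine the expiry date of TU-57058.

Base term: filing date + 25 years → 16 February 2027.
Clinical Review Extension: 837 days claimed exceeds the 604-day cap, so +604 days → 12 October 2028.
Examination Delay Credit: +436 days → 22 December 2029.

2029-12-22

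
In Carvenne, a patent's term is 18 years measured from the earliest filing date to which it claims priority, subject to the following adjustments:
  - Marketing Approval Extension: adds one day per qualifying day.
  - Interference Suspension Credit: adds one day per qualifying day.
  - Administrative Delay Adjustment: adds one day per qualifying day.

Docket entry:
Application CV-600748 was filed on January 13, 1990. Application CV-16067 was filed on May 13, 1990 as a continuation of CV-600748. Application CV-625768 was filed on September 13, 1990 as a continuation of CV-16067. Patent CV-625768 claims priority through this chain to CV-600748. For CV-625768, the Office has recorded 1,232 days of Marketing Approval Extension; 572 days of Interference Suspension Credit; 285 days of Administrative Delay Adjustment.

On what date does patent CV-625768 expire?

Earliest priority filing: 13 January 1990.
Base term: 13 January 1990 + 18 years → 13 January 2008.
Marketing Approval Extension: +1232 days → 29 May 2011.
Interference Suspension Credit: +572 days → 21 December 2012.
Administrative Delay Adjustment: +285 days → 2 October 2013.

October 2, 2013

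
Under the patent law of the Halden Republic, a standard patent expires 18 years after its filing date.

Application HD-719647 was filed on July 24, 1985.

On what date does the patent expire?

2003-07-24

Filing date + 18 years → 24 July 2003.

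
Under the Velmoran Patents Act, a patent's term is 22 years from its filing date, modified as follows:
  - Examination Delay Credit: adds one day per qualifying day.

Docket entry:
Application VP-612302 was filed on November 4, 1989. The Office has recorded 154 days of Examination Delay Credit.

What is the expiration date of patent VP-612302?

Base term: filing date + 22 years → 4 November 2011.
Examination Delay Credit: +154 days → 6 April 2012.

2012-04-06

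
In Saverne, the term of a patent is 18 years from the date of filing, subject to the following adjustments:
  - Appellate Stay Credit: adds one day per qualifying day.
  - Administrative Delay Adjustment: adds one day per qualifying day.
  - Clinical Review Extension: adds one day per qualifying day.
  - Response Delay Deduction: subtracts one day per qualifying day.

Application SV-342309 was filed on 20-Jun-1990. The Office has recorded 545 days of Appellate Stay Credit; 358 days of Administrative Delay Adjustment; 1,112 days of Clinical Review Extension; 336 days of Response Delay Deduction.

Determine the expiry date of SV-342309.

January 24, 2013

Base term: filing date + 18 years → 20 June 2008.
Appellate Stay Credit: +545 days → 17 December 2009.
Administrative Delay Adjustment: +358 days → 10 December 2010.
Clinical Review Extension: +1112 days → 26 December 2013.
Response Delay Deduction: −336 days → 24 January 2013.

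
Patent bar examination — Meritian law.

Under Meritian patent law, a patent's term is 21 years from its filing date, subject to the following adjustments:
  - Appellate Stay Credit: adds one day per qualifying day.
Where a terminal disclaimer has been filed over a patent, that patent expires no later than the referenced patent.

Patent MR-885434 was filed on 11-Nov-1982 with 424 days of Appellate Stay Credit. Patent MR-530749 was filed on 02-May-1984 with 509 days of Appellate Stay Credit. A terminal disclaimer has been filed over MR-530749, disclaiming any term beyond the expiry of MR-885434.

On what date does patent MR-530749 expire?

January 8, 2005

Natural term of MR-530749:
  Base: filing + 21 years → 2 May 2005.
  Appellate Stay Credit: +509 days → 23 September 2006.
Expiry of referenced patent MR-885434:
  Base: filing + 21 years → 11 November 2003.
  Appellate Stay Credit: +424 days → 8 January 2005.
Terminal disclaimer: MR-530749 expires on the earlier of 23 September 2006 and 8 January 2005.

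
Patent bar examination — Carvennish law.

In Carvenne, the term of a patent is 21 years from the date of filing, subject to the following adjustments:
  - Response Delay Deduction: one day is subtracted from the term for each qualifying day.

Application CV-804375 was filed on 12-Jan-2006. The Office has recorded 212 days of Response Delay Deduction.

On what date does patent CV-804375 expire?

Base term: filing date + 21 years → 12 January 2027.
Response Delay Deduction: −212 days → 14 June 2026.

June 14, 2026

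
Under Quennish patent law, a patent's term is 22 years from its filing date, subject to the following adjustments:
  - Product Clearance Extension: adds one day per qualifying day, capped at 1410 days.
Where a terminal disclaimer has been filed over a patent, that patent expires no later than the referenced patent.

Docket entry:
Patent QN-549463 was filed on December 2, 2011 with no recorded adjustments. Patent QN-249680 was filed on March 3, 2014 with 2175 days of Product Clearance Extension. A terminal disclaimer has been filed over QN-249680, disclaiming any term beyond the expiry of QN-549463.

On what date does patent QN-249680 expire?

Natural term of QN-249680:
  Base: filing + 22 years → 3 March 2036.
  Product Clearance Extension: 2175 days claimed exceeds the 1410-day cap, so +1410 days → 12 January 2040.
Expiry of referenced patent QN-549463:
  Base: filing + 22 years → 2 December 2033.
Terminal disclaimer: QN-249680 expires on the earlier of 12 January 2040 and 2 December 2033.

December 2, 2033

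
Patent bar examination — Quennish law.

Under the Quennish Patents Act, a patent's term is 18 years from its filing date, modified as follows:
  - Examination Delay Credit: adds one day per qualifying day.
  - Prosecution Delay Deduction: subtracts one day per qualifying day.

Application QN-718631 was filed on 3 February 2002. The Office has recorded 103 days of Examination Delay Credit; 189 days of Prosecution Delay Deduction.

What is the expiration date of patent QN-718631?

Base term: filing date + 18 years → 3 February 2020.
Examination Delay Credit: +103 days → 16 May 2020.
Prosecution Delay Deduction: −189 days → 9 November 2019.

2019-11-09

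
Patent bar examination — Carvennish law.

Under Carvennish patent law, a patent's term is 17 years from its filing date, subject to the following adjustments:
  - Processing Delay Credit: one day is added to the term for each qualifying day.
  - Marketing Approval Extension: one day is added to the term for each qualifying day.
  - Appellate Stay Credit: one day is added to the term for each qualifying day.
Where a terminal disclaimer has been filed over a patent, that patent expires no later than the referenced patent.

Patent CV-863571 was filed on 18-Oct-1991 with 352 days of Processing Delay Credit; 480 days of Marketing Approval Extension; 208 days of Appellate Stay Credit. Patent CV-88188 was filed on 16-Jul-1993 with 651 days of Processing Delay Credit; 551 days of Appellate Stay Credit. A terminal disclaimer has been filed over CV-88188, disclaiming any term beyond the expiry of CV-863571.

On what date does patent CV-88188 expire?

August 24, 2011

Natural term of CV-88188:
  Base: filing + 17 years → 16 July 2010.
  Processing Delay Credit: +651 days → 27 April 2012.
  Appellate Stay Credit: +551 days → 30 October 2013.
Expiry of referenced patent CV-863571:
  Base: filing + 17 years → 18 October 2008.
  Processing Delay Credit: +352 days → 5 October 2009.
  Marketing Approval Extension: +480 days → 28 January 2011.
  Appellate Stay Credit: +208 days → 24 August 2011.
Terminal disclaimer: CV-88188 expires on the earlier of 30 October 2013 and 24 August 2011.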